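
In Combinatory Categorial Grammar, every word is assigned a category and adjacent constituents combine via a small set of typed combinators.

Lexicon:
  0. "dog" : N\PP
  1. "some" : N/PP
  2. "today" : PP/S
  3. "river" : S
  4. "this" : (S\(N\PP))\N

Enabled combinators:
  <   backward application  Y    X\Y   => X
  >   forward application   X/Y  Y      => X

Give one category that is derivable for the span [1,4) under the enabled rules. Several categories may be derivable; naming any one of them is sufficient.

[0,5] S   <
  [0,1] "dog" : N\PP
  [1,5] S\(N\PP)   <
    [1,4] N   >
      [1,2] "some" : N/PP
      [2,4] PP   >
        [2,3] "today" : PP/S
        [3,4] "river" : S
    [4,5] "this" : (S\(N\PP))\N

N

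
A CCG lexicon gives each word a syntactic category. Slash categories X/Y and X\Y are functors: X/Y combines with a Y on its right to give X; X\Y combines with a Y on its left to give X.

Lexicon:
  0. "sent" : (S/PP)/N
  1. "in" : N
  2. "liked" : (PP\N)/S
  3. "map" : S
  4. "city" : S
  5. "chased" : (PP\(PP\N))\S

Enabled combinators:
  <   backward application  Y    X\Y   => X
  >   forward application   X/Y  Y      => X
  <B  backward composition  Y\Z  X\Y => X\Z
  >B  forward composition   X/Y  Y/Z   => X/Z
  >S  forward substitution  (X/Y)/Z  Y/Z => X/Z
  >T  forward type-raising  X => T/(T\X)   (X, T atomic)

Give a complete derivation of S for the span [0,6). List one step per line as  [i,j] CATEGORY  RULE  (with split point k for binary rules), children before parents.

[0,1] (S/PP)/N  lex  "sent"
[1,2] N  lex  "in"
[0,2] S/PP  >  k=1
[2,3] (PP\N)/S  lex  "liked"
[3,4] S  lex  "map"
[2,4] PP\N  >  k=3
[4,5] S  lex  "city"
[5,6] (PP\(PP\N))\S  lex  "chased"
[4,6] PP\(PP\N)  <  k=5
[2,6] PP  <  k=4
[0,6] S  >  k=2

[0,6] S   >
  [0,2] S/PP   >
    [0,1] "sent" : (S/PP)/N
    [1,2] "in" : N
  [2,6] PP   <
    [2,4] PP\N   >
      [2,3] "liked" : (PP\N)/S
      [3,4] "map" : S
    [4,6] PP\(PP\N)   <
      [4,5] "city" : S
      [5,6] "chased" : (PP\(PP\N))\S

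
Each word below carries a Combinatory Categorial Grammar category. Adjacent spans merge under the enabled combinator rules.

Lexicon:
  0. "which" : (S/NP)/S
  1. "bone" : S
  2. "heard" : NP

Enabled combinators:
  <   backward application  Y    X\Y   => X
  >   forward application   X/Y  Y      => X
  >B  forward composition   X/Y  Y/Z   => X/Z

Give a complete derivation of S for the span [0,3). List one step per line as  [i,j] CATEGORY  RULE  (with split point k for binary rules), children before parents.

[0,3] S   >
  [0,2] S/NP   >
    [0,1] "which" : (S/NP)/S
    [1,2] "bone" : S
  [2,3] "heard" : NP

[0,1] (S/NP)/S  lex  "which"
[1,2] S  lex  "bone"
[0,2] S/NP  >  k=1
[2,3] NP  lex  "heard"
[0,3] S  >  k=2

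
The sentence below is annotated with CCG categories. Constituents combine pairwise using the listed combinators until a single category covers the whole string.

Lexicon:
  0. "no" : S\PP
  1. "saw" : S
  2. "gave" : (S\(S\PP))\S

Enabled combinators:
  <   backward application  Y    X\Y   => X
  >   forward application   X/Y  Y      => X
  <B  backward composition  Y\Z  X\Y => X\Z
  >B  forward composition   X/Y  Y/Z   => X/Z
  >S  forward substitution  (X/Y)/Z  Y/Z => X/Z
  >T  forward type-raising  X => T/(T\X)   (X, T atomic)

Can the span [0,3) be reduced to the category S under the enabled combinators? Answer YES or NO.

[0,3] S   <
  [0,1] "no" : S\PP
  [1,3] S\(S\PP)   <
    [1,2] "saw" : S
    [2,3] "gave" : (S\(S\PP))\S

YES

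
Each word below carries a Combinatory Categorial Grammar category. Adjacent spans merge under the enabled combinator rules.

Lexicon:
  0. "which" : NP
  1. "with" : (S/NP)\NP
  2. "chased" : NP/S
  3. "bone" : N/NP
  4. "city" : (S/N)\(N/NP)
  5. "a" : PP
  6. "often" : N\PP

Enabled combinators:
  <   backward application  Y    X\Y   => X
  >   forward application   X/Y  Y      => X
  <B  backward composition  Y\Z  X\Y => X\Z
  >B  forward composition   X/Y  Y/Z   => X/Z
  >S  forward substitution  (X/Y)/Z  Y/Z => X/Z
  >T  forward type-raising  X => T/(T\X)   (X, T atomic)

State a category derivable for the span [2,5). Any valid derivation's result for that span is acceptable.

[0,7] S   >
  [0,5] S/N   >B
    [0,2] S/NP   <
      [0,1] "which" : NP
      [1,2] "with" : (S/NP)\NP
    [2,5] NP/N   >B
      [2,3] "chased" : NP/S
      [3,5] S/N   <
        [3,4] "bone" : N/NP
        [4,5] "city" : (S/N)\(N/NP)
  [5,7] N   <
    [5,6] "a" : PP
    [6,7] "often" : N\PP

NP/N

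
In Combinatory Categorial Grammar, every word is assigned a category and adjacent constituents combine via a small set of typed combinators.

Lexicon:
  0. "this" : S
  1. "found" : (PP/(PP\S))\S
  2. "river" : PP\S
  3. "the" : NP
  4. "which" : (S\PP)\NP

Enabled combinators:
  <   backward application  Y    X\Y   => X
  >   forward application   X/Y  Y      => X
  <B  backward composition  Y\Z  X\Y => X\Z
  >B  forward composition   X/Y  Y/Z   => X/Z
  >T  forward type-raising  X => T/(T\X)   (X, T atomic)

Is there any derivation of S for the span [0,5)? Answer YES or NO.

YES

[0,5] S   <
  [0,3] PP   >
    [0,2] PP/(PP\S)   <
      [0,1] "this" : S
      [1,2] "found" : (PP/(PP\S))\S
    [2,3] "river" : PP\S
  [3,5] S\PP   <
    [3,4] "the" : NP
    [4,5] "which" : (S\PP)\NP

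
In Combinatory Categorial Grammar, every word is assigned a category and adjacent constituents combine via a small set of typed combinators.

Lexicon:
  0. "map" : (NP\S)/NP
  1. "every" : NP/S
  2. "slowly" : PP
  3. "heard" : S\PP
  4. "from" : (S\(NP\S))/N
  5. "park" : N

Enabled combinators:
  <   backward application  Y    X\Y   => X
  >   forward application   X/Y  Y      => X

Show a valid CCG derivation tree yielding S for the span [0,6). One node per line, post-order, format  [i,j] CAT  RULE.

[0,1] (NP\S)/NP  lex  "map"
[1,2] NP/S  lex  "every"
[2,3] PP  lex  "slowly"
[3,4] S\PP  lex  "heard"
[2,4] S  <  k=3
[1,4] NP  >  k=2
[0,4] NP\S  >  k=1
[4,5] (S\(NP\S))/N  lex  "from"
[5,6] N  lex  "park"
[4,6] S\(NP\S)  >  k=5
[0,6] S  <  k=4

[0,6] S   <
  [0,4] NP\S   >
    [0,1] "map" : (NP\S)/NP
    [1,4] NP   >
      [1,2] "every" : NP/S
      [2,4] S   <
        [2,3] "slowly" : PP
        [3,4] "heard" : S\PP
  [4,6] S\(NP\S)   >
    [4,5] "from" : (S\(NP\S))/N
    [5,6] "park" : N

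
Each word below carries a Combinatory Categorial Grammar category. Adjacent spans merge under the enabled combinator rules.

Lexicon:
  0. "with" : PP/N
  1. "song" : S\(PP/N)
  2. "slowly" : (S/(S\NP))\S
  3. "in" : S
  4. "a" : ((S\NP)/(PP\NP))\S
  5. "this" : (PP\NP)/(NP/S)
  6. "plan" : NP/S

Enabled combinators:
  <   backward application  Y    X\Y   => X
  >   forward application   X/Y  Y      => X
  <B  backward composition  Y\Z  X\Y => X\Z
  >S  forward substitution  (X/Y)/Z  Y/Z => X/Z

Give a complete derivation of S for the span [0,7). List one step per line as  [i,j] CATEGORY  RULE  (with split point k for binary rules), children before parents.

[0,7] S   >
  [0,3] S/(S\NP)   <
    [0,2] S   <
      [0,1] "with" : PP/N
      [1,2] "song" : S\(PP/N)
    [2,3] "slowly" : (S/(S\NP))\S
  [3,7] S\NP   >
    [3,5] (S\NP)/(PP\NP)   <
      [3,4] "in" : S
      [4,5] "a" : ((S\NP)/(PP\NP))\S
    [5,7] PP\NP   >
      [5,6] "this" : (PP\NP)/(NP/S)
      [6,7] "plan" : NP/S

[0,1] PP/N  lex  "with"
[1,2] S\(PP/N)  lex  "song"
[0,2] S  <  k=1
[2,3] (S/(S\NP))\S  lex  "slowly"
[0,3] S/(S\NP)  <  k=2
[3,4] S  lex  "in"
[4,5] ((S\NP)/(PP\NP))\S  lex  "a"
[3,5] (S\NP)/(PP\NP)  <  k=4
[5,6] (PP\NP)/(NP/S)  lex  "this"
[6,7] NP/S  lex  "plan"
[5,7] PP\NP  >  k=6
[3,7] S\NP  >  k=5
[0,7] S  >  k=3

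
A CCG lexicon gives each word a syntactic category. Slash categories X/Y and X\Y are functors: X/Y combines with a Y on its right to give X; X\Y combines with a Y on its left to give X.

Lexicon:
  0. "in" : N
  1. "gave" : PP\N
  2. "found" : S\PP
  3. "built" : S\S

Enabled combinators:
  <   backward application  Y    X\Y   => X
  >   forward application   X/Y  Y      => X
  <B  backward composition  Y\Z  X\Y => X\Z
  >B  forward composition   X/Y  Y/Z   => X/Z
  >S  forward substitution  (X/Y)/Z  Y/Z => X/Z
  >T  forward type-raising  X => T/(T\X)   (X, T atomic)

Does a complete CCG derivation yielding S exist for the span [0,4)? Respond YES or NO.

[0,4] S   <
  [0,2] PP   >
    [0,1] PP/(PP\N)   >T
      [0,1] "in" : N
    [1,2] "gave" : PP\N
  [2,4] S\PP   <B
    [2,3] "found" : S\PP
    [3,4] "built" : S\S

YES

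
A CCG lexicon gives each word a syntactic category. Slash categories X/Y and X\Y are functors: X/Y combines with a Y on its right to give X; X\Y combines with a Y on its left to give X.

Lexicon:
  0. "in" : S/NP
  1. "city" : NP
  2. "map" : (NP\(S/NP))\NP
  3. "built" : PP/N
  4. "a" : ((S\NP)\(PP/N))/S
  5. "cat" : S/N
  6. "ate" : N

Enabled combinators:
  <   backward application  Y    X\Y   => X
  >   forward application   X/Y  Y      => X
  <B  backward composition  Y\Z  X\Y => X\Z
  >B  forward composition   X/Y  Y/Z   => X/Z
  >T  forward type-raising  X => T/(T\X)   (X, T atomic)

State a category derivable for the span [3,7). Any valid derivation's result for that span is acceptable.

[0,7] S   <
  [0,3] NP   <
    [0,1] "in" : S/NP
    [1,3] NP\(S/NP)   <
      [1,2] "city" : NP
      [2,3] "map" : (NP\(S/NP))\NP
  [3,7] S\NP   <
    [3,4] "built" : PP/N
    [4,7] (S\NP)\(PP/N)   >
      [4,5] "a" : ((S\NP)\(PP/N))/S
      [5,7] S   >
        [5,6] "cat" : S/N
        [6,7] "ate" : N

S\NP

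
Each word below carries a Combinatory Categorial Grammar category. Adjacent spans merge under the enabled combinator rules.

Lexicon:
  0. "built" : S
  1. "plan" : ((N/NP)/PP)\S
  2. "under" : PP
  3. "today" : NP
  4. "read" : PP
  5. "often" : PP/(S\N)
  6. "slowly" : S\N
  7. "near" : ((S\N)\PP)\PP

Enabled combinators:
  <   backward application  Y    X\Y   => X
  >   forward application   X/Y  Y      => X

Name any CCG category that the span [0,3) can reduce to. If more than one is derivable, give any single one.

N/NP

[0,8] S   <
  [0,4] N   >
    [0,3] N/NP   >
      [0,2] (N/NP)/PP   <
        [0,1] "built" : S
        [1,2] "plan" : ((N/NP)/PP)\S
      [2,3] "under" : PP
    [3,4] "today" : NP
  [4,8] S\N   <
    [4,5] "read" : PP
    [5,8] (S\N)\PP   <
      [5,7] PP   >
        [5,6] "often" : PP/(S\N)
        [6,7] "slowly" : S\N
      [7,8] "near" : ((S\N)\PP)\PP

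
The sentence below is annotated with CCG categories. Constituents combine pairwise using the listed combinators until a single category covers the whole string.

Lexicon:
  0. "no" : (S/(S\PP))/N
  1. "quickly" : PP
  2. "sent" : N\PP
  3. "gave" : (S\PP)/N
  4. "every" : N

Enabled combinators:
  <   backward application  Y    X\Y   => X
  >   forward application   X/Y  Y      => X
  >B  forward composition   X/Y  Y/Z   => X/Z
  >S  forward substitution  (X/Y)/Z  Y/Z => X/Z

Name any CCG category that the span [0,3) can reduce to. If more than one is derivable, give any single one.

[0,5] S   >
  [0,4] S/N   >B
    [0,3] S/(S\PP)   >
      [0,1] "no" : (S/(S\PP))/N
      [1,3] N   <
        [1,2] "quickly" : PP
        [2,3] "sent" : N\PP
    [3,4] "gave" : (S\PP)/N
  [4,5] "every" : N

S/(S\PP)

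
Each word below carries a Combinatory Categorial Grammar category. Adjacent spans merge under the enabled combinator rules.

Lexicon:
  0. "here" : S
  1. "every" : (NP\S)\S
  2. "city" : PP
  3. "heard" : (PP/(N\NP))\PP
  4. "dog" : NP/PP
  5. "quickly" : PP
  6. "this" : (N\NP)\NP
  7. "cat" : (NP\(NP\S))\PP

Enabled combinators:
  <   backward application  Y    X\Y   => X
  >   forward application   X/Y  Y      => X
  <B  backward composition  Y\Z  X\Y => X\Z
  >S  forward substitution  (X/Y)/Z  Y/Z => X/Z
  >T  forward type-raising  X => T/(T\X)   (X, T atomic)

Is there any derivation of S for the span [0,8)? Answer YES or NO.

NO

S (NP\S)\S PP (PP/(N\NP))\PP NP/PP PP (N\NP)\NP (NP\(NP\S))\PP
CKY chart[0,8] = {N/(N\NP), NP, NP/(NP\NP), PP/(PP\NP), S/(S\NP)}; S ∉ chart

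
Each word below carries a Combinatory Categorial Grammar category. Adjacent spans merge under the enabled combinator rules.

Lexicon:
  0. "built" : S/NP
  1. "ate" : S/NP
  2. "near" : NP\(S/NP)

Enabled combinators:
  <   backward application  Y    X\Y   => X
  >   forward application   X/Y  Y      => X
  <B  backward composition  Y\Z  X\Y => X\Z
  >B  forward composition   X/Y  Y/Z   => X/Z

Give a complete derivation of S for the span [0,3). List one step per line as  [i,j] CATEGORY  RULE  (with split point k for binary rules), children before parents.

[0,3] S   >
  [0,1] "built" : S/NP
  [1,3] NP   <
    [1,2] "ate" : S/NP
    [2,3] "near" : NP\(S/NP)

[0,1] S/NP  lex  "built"
[1,2] S/NP  lex  "ate"
[2,3] NP\(S/NP)  lex  "near"
[1,3] NP  <  k=2
[0,3] S  >  k=1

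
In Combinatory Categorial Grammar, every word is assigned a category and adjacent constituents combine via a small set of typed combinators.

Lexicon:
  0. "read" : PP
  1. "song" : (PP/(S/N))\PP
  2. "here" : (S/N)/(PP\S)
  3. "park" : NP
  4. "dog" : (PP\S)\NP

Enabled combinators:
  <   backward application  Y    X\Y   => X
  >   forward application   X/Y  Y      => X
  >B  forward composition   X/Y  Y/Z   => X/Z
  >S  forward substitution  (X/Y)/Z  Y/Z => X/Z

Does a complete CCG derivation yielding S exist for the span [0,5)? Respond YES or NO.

NO

PP (PP/(S/N))\PP (S/N)/(PP\S) NP (PP\S)\NP
CKY chart[0,5] = {PP}; S ∉ chart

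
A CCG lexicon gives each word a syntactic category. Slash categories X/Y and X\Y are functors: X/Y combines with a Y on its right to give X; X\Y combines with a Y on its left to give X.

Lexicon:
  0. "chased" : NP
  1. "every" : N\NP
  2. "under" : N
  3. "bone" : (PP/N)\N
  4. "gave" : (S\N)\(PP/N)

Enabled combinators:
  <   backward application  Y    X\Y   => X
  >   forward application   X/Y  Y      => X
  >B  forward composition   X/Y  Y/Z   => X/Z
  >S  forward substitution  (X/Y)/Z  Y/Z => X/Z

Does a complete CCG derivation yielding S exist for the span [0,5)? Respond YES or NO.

[0,5] S   <
  [0,2] N   <
    [0,1] "chased" : NP
    [1,2] "every" : N\NP
  [2,5] S\N   <
    [2,4] PP/N   <
      [2,3] "under" : N
      [3,4] "bone" : (PP/N)\N
    [4,5] "gave" : (S\N)\(PP/N)

YES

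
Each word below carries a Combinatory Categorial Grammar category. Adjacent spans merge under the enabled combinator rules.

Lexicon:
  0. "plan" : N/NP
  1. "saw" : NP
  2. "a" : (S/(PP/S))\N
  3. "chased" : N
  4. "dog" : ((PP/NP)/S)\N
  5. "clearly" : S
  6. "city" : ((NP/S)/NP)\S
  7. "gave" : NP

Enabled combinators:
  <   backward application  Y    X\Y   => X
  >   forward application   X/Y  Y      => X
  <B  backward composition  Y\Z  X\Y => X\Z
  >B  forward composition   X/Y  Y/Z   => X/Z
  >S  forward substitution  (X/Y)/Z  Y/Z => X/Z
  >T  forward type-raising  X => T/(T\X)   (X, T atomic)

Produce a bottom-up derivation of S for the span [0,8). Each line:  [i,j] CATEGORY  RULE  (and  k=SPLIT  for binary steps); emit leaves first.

[0,8] S   >
  [0,3] S/(PP/S)   <
    [0,2] N   >
      [0,1] "plan" : N/NP
      [1,2] "saw" : NP
    [2,3] "a" : (S/(PP/S))\N
  [3,8] PP/S   >S
    [3,5] (PP/NP)/S   <
      [3,4] "chased" : N
      [4,5] "dog" : ((PP/NP)/S)\N
    [5,8] NP/S   >
      [5,7] (NP/S)/NP   <
        [5,6] "clearly" : S
        [6,7] "city" : ((NP/S)/NP)\S
      [7,8] "gave" : NP

[0,1] N/NP  lex  "plan"
[1,2] NP  lex  "saw"
[0,2] N  >  k=1
[2,3] (S/(PP/S))\N  lex  "a"
[0,3] S/(PP/S)  <  k=2
[3,4] N  lex  "chased"
[4,5] ((PP/NP)/S)\N  lex  "dog"
[3,5] (PP/NP)/S  <  k=4
[5,6] S  lex  "clearly"
[6,7] ((NP/S)/NP)\S  lex  "city"
[5,7] (NP/S)/NP  <  k=6
[7,8] NP  lex  "gave"
[5,8] NP/S  >  k=7
[3,8] PP/S  >S  k=5
[0,8] S  >  k=3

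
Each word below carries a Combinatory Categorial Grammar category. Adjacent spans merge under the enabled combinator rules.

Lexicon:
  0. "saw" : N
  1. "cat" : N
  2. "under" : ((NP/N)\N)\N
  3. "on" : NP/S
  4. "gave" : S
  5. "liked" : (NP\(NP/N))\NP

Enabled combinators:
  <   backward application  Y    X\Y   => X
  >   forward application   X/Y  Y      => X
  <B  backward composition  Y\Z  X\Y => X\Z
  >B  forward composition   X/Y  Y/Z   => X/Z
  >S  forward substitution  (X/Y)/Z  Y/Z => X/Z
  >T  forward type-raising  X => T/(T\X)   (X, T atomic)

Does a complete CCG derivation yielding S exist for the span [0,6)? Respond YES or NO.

NO

N N ((NP/N)\N)\N NP/S S (NP\(NP/N))\NP
CKY chart[0,6] = {N/(N\NP), NP, NP/(NP\NP), PP/(PP\NP), S/(S\NP)}; S ∉ chart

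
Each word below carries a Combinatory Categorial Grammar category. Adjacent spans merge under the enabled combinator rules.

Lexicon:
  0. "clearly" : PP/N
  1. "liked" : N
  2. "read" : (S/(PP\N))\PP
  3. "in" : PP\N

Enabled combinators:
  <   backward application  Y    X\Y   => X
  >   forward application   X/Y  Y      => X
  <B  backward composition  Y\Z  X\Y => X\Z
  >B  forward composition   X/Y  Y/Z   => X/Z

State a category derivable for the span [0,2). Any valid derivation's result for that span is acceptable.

[0,4] S   >
  [0,3] S/(PP\N)   <
    [0,2] PP   >
      [0,1] "clearly" : PP/N
      [1,2] "liked" : N
    [2,3] "read" : (S/(PP\N))\PP
  [3,4] "in" : PP\N

PP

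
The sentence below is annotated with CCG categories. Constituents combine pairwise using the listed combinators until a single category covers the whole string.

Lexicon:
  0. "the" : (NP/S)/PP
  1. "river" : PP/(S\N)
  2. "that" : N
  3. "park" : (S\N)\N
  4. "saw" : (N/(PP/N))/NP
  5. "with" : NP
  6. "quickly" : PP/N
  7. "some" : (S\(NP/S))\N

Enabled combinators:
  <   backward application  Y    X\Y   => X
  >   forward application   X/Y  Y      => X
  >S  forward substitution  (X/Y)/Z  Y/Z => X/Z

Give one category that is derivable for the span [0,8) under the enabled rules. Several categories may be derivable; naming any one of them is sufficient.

S

[0,8] S   <
  [0,4] NP/S   >
    [0,1] "the" : (NP/S)/PP
    [1,4] PP   >
      [1,2] "river" : PP/(S\N)
      [2,4] S\N   <
        [2,3] "that" : N
        [3,4] "park" : (S\N)\N
  [4,8] S\(NP/S)   <
    [4,7] N   >
      [4,6] N/(PP/N)   >
        [4,5] "saw" : (N/(PP/N))/NP
        [5,6] "with" : NP
      [6,7] "quickly" : PP/N
    [7,8] "some" : (S\(NP/S))\N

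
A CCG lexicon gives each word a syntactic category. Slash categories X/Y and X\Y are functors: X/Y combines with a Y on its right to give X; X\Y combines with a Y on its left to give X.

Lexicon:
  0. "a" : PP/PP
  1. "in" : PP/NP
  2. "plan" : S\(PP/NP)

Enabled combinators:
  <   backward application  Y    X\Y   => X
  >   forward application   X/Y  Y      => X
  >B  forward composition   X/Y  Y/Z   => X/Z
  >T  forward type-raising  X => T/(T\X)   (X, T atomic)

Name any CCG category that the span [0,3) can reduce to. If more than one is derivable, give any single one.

[0,3] S   <
  [0,2] PP/NP   >B
    [0,1] "a" : PP/PP
    [1,2] "in" : PP/NP
  [2,3] "plan" : S\(PP/NP)

S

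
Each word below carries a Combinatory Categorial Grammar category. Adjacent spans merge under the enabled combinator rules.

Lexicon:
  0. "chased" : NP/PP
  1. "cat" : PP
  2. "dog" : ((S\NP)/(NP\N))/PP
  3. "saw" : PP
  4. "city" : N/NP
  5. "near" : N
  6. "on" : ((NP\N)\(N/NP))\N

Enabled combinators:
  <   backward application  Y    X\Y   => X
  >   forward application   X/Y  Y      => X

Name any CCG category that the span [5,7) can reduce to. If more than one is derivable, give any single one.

(NP\N)\(N/NP)

[0,7] S   <
  [0,2] NP   >
    [0,1] "chased" : NP/PP
    [1,2] "cat" : PP
  [2,7] S\NP   >
    [2,4] (S\NP)/(NP\N)   >
      [2,3] "dog" : ((S\NP)/(NP\N))/PP
      [3,4] "saw" : PP
    [4,7] NP\N   <
      [4,5] "city" : N/NP
      [5,7] (NP\N)\(N/NP)   <
        [5,6] "near" : N
        [6,7] "on" : ((NP\N)\(N/NP))\N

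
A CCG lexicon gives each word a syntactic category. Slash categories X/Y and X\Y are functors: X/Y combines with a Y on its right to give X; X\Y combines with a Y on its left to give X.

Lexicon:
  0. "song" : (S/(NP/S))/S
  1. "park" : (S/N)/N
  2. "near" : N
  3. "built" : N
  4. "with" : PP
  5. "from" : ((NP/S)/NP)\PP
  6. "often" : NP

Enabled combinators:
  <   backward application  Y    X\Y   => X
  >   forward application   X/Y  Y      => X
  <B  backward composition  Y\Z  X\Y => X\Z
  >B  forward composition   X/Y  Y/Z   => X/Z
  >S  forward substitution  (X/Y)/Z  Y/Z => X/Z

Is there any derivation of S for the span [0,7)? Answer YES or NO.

[0,7] S   >
  [0,4] S/(NP/S)   >
    [0,1] "song" : (S/(NP/S))/S
    [1,4] S   >
      [1,3] S/N   >
        [1,2] "park" : (S/N)/N
        [2,3] "near" : N
      [3,4] "built" : N
  [4,7] NP/S   >
    [4,6] (NP/S)/NP   <
      [4,5] "with" : PP
      [5,6] "from" : ((NP/S)/NP)\PP
    [6,7] "often" : NP

YES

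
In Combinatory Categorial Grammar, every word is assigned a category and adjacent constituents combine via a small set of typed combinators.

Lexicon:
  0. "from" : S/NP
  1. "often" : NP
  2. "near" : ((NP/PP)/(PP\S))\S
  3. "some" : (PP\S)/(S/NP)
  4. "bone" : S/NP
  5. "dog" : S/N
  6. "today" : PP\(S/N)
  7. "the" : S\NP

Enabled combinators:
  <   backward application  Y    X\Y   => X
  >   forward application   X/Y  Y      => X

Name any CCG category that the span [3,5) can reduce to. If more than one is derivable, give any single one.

PP\S

[0,8] S   <
  [0,7] NP   >
    [0,5] NP/PP   >
      [0,3] (NP/PP)/(PP\S)   <
        [0,2] S   >
          [0,1] "from" : S/NP
          [1,2] "often" : NP
        [2,3] "near" : ((NP/PP)/(PP\S))\S
      [3,5] PP\S   >
        [3,4] "some" : (PP\S)/(S/NP)
        [4,5] "bone" : S/NP
    [5,7] PP   <
      [5,6] "dog" : S/N
      [6,7] "today" : PP\(S/N)
  [7,8] "the" : S\NP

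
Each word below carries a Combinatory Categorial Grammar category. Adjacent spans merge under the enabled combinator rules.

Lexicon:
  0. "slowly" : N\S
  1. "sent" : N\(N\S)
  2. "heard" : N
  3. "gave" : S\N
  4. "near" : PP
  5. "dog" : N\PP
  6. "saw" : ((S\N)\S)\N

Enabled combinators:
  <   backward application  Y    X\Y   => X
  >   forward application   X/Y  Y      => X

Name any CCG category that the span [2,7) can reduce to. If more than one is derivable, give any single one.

[0,7] S   <
  [0,2] N   <
    [0,1] "slowly" : N\S
    [1,2] "sent" : N\(N\S)
  [2,7] S\N   <
    [2,4] S   <
      [2,3] "heard" : N
      [3,4] "gave" : S\N
    [4,7] (S\N)\S   <
      [4,6] N   <
        [4,5] "near" : PP
        [5,6] "dog" : N\PP
      [6,7] "saw" : ((S\N)\S)\N

S\N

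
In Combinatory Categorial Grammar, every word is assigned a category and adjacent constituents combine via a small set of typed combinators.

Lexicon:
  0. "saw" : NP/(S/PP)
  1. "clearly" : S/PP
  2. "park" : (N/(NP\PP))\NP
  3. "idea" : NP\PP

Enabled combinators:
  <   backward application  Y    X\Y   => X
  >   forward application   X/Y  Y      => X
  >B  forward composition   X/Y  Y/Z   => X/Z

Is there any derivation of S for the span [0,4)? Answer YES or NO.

NO

NP/(S/PP) S/PP (N/(NP\PP))\NP NP\PP
CKY chart[0,4] = {N}; S ∉ chart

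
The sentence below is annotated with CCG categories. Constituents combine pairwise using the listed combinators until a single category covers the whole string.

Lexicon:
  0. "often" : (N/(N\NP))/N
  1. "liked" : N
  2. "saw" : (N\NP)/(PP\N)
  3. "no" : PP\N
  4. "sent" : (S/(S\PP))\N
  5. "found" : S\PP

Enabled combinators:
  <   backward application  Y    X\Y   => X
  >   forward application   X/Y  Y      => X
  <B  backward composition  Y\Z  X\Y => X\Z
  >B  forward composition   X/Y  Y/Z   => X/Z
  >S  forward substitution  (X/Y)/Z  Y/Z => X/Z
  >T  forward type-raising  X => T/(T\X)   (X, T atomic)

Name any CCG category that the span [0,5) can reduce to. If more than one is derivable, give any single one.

[0,6] S   >
  [0,5] S/(S\PP)   <
    [0,4] N   >
      [0,2] N/(N\NP)   >
        [0,1] "often" : (N/(N\NP))/N
        [1,2] "liked" : N
      [2,4] N\NP   >
        [2,3] "saw" : (N\NP)/(PP\N)
        [3,4] "no" : PP\N
    [4,5] "sent" : (S/(S\PP))\N
  [5,6] "found" : S\PP

S/(S\PP)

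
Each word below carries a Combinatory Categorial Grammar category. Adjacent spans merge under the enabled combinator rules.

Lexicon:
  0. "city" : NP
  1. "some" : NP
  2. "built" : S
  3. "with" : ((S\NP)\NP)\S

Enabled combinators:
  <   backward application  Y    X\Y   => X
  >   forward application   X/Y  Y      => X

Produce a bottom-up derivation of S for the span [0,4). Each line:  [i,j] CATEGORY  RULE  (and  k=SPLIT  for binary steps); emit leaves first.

[0,4] S   <
  [0,1] "city" : NP
  [1,4] S\NP   <
    [1,2] "some" : NP
    [2,4] (S\NP)\NP   <
      [2,3] "built" : S
      [3,4] "with" : ((S\NP)\NP)\S

[0,1] NP  lex  "city"
[1,2] NP  lex  "some"
[2,3] S  lex  "built"
[3,4] ((S\NP)\NP)\S  lex  "with"
[2,4] (S\NP)\NP  <  k=3
[1,4] S\NP  <  k=2
[0,4] S  <  k=1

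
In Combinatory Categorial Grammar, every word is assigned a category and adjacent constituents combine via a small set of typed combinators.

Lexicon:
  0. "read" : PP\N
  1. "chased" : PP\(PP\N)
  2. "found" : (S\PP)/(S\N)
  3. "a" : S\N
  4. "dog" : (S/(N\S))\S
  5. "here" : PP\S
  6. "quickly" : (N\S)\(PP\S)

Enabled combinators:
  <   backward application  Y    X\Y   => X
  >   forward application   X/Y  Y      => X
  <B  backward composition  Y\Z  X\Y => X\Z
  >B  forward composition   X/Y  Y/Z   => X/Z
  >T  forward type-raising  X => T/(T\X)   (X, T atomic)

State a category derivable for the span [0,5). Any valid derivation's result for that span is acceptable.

S/(N\S)

[0,7] S   >
  [0,5] S/(N\S)   <
    [0,4] S   <
      [0,2] PP   <
        [0,1] "read" : PP\N
        [1,2] "chased" : PP\(PP\N)
      [2,4] S\PP   >
        [2,3] "found" : (S\PP)/(S\N)
        [3,4] "a" : S\N
    [4,5] "dog" : (S/(N\S))\S
  [5,7] N\S   <
    [5,6] "here" : PP\S
    [6,7] "quickly" : (N\S)\(PP\S)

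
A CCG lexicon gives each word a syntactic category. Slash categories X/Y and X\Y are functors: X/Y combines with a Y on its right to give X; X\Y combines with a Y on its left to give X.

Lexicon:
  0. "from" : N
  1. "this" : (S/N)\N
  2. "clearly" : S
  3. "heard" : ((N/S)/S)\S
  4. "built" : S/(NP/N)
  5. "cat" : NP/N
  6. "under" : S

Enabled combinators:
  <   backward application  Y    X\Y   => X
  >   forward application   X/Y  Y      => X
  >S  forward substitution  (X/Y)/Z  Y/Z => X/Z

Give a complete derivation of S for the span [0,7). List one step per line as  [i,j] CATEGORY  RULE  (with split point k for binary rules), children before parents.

[0,7] S   >
  [0,2] S/N   <
    [0,1] "from" : N
    [1,2] "this" : (S/N)\N
  [2,7] N   >
    [2,6] N/S   >
      [2,4] (N/S)/S   <
        [2,3] "clearly" : S
        [3,4] "heard" : ((N/S)/S)\S
      [4,6] S   >
        [4,5] "built" : S/(NP/N)
        [5,6] "cat" : NP/N
    [6,7] "under" : S

[0,1] N  lex  "from"
[1,2] (S/N)\N  lex  "this"
[0,2] S/N  <  k=1
[2,3] S  lex  "clearly"
[3,4] ((N/S)/S)\S  lex  "heard"
[2,4] (N/S)/S  <  k=3
[4,5] S/(NP/N)  lex  "built"
[5,6] NP/N  lex  "cat"
[4,6] S  >  k=5
[2,6] N/S  >  k=4
[6,7] S  lex  "under"
[2,7] N  >  k=6
[0,7] S  >  k=2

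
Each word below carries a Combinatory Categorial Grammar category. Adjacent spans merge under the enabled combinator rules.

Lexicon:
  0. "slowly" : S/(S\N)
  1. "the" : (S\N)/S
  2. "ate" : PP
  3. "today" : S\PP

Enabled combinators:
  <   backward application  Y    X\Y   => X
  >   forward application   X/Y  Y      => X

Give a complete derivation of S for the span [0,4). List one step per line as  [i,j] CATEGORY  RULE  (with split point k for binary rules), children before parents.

[0,1] S/(S\N)  lex  "slowly"
[1,2] (S\N)/S  lex  "the"
[2,3] PP  lex  "ate"
[3,4] S\PP  lex  "today"
[2,4] S  <  k=3
[1,4] S\N  >  k=2
[0,4] S  >  k=1

[0,4] S   >
  [0,1] "slowly" : S/(S\N)
  [1,4] S\N   >
    [1,2] "the" : (S\N)/S
    [2,4] S   <
      [2,3] "ate" : PP
      [3,4] "today" : S\PP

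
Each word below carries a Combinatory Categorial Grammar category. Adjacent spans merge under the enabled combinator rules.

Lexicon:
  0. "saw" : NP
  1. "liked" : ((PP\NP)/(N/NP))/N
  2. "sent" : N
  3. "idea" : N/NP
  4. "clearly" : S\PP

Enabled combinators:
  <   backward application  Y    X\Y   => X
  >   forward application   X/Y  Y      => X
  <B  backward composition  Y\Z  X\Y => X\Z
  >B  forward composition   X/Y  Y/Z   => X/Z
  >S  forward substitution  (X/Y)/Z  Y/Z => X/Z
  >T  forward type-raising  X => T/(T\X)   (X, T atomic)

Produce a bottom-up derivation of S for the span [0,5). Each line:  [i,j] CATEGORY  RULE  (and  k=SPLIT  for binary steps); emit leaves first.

[0,1] NP  lex  "saw"
[1,2] ((PP\NP)/(N/NP))/N  lex  "liked"
[2,3] N  lex  "sent"
[1,3] (PP\NP)/(N/NP)  >  k=2
[3,4] N/NP  lex  "idea"
[1,4] PP\NP  >  k=3
[4,5] S\PP  lex  "clearly"
[1,5] S\NP  <B  k=4
[0,5] S  <  k=1

[0,5] S   <
  [0,1] "saw" : NP
  [1,5] S\NP   <B
    [1,4] PP\NP   >
      [1,3] (PP\NP)/(N/NP)   >
        [1,2] "liked" : ((PP\NP)/(N/NP))/N
        [2,3] "sent" : N
      [3,4] "idea" : N/NP
    [4,5] "clearly" : S\PP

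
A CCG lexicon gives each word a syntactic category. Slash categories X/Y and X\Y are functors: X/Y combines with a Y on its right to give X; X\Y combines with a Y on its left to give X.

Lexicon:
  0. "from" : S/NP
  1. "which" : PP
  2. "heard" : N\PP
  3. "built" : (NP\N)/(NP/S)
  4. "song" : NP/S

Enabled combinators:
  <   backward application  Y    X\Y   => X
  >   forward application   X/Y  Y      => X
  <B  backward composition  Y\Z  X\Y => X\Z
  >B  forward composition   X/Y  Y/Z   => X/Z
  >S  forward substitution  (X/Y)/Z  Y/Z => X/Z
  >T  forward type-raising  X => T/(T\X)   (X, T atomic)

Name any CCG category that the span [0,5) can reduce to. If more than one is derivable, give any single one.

[0,5] S   >
  [0,1] "from" : S/NP
  [1,5] NP   <
    [1,3] N   >
      [1,2] N/(N\PP)   >T
        [1,2] "which" : PP
      [2,3] "heard" : N\PP
    [3,5] NP\N   >
      [3,4] "built" : (NP\N)/(NP/S)
      [4,5] "song" : NP/S

S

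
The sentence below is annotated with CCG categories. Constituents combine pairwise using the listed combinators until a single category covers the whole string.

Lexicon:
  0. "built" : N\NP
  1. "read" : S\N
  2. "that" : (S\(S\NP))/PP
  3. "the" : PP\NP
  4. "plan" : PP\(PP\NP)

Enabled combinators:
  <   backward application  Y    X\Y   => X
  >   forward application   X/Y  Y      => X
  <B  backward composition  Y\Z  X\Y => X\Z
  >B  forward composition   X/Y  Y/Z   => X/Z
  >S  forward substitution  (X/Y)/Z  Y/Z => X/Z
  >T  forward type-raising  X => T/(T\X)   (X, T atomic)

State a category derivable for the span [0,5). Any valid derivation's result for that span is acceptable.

[0,5] S   <
  [0,2] S\NP   <B
    [0,1] "built" : N\NP
    [1,2] "read" : S\N
  [2,5] S\(S\NP)   >
    [2,3] "that" : (S\(S\NP))/PP
    [3,5] PP   <
      [3,4] "the" : PP\NP
      [4,5] "plan" : PP\(PP\NP)

S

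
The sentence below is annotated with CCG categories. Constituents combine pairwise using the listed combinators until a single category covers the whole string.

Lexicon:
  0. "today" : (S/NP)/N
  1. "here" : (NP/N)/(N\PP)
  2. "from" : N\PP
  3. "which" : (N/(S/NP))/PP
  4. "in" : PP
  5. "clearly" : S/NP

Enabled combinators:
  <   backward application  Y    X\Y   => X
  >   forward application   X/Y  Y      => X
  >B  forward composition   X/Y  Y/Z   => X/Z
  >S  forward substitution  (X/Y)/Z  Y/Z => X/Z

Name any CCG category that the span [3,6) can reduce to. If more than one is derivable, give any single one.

N

[0,6] S   >
  [0,3] S/N   >S
    [0,1] "today" : (S/NP)/N
    [1,3] NP/N   >
      [1,2] "here" : (NP/N)/(N\PP)
      [2,3] "from" : N\PP
  [3,6] N   >
    [3,5] N/(S/NP)   >
      [3,4] "which" : (N/(S/NP))/PP
      [4,5] "in" : PP
    [5,6] "clearly" : S/NP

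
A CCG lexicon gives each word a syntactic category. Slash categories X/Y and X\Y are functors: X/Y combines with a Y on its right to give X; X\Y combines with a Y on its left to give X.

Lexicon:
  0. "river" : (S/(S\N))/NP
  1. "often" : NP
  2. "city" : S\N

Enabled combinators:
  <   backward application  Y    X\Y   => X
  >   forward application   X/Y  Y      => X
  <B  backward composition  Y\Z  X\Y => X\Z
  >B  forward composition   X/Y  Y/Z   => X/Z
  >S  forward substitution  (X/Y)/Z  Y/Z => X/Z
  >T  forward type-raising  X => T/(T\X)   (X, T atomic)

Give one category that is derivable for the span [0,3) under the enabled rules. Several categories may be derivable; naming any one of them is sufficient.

S

[0,3] S   >
  [0,2] S/(S\N)   >
    [0,1] "river" : (S/(S\N))/NP
    [1,2] "often" : NP
  [2,3] "city" : S\N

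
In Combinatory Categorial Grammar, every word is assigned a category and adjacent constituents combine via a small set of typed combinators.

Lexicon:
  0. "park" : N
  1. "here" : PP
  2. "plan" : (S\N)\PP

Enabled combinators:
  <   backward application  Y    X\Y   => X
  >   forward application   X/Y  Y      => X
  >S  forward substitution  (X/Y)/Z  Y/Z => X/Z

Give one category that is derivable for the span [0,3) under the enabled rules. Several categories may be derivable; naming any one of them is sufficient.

S

[0,3] S   <
  [0,1] "park" : N
  [1,3] S\N   <
    [1,2] "here" : PP
    [2,3] "plan" : (S\N)\PP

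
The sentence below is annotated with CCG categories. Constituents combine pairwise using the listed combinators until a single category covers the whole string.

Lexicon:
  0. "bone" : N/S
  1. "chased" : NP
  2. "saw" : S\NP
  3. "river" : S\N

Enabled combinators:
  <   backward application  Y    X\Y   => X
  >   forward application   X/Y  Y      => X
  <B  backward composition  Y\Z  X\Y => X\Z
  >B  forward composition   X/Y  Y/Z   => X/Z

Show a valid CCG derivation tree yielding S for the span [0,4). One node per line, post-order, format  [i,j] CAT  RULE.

[0,1] N/S  lex  "bone"
[1,2] NP  lex  "chased"
[2,3] S\NP  lex  "saw"
[1,3] S  <  k=2
[0,3] N  >  k=1
[3,4] S\N  lex  "river"
[0,4] S  <  k=3

[0,4] S   <
  [0,3] N   >
    [0,1] "bone" : N/S
    [1,3] S   <
      [1,2] "chased" : NP
      [2,3] "saw" : S\NP
  [3,4] "river" : S\N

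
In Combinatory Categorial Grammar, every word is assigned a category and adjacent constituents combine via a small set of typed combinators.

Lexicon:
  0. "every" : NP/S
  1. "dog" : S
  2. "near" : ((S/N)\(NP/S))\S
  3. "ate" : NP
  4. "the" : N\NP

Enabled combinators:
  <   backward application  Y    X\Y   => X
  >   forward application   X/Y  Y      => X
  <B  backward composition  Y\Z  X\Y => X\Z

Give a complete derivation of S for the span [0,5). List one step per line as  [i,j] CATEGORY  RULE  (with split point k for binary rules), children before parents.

[0,5] S   >
  [0,3] S/N   <
    [0,1] "every" : NP/S
    [1,3] (S/N)\(NP/S)   <
      [1,2] "dog" : S
      [2,3] "near" : ((S/N)\(NP/S))\S
  [3,5] N   <
    [3,4] "ate" : NP
    [4,5] "the" : N\NP

[0,1] NP/S  lex  "every"
[1,2] S  lex  "dog"
[2,3] ((S/N)\(NP/S))\S  lex  "near"
[1,3] (S/N)\(NP/S)  <  k=2
[0,3] S/N  <  k=1
[3,4] NP  lex  "ate"
[4,5] N\NP  lex  "the"
[3,5] N  <  k=4
[0,5] S  >  k=3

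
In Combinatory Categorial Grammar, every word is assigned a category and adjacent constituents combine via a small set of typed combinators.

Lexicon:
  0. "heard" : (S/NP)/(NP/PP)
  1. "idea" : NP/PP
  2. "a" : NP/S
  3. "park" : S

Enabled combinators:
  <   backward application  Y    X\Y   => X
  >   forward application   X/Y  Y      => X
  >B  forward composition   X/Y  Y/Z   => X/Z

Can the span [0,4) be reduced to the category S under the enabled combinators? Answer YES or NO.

YES

[0,4] S   >
  [0,2] S/NP   >
    [0,1] "heard" : (S/NP)/(NP/PP)
    [1,2] "idea" : NP/PP
  [2,4] NP   >
    [2,3] "a" : NP/S
    [3,4] "park" : S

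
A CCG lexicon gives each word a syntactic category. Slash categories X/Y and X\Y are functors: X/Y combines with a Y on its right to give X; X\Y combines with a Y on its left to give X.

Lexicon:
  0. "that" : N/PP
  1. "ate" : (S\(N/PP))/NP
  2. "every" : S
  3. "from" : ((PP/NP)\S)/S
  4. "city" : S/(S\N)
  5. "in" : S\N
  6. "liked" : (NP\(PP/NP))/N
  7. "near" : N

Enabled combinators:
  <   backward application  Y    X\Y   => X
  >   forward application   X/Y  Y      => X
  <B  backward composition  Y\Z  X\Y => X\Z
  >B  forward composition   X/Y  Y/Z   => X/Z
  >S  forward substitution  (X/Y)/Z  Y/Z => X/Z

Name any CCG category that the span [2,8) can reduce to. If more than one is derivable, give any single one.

NP

[0,8] S   <
  [0,1] "that" : N/PP
  [1,8] S\(N/PP)   >
    [1,2] "ate" : (S\(N/PP))/NP
    [2,8] NP   <
      [2,6] PP/NP   <
        [2,3] "every" : S
        [3,6] (PP/NP)\S   >
          [3,4] "from" : ((PP/NP)\S)/S
          [4,6] S   >
            [4,5] "city" : S/(S\N)
            [5,6] "in" : S\N
      [6,8] NP\(PP/NP)   >
        [6,7] "liked" : (NP\(PP/NP))/N
        [7,8] "near" : N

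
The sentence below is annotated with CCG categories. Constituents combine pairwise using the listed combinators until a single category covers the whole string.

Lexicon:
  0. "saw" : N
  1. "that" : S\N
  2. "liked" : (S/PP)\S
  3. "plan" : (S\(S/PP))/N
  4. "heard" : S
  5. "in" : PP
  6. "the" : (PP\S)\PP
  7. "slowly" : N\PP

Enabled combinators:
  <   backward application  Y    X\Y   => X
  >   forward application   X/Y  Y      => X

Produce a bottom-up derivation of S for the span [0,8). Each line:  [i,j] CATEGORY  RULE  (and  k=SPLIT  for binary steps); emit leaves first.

[0,1] N  lex  "saw"
[1,2] S\N  lex  "that"
[0,2] S  <  k=1
[2,3] (S/PP)\S  lex  "liked"
[0,3] S/PP  <  k=2
[3,4] (S\(S/PP))/N  lex  "plan"
[4,5] S  lex  "heard"
[5,6] PP  lex  "in"
[6,7] (PP\S)\PP  lex  "the"
[5,7] PP\S  <  k=6
[4,7] PP  <  k=5
[7,8] N\PP  lex  "slowly"
[4,8] N  <  k=7
[3,8] S\(S/PP)  >  k=4
[0,8] S  <  k=3

[0,8] S   <
  [0,3] S/PP   <
    [0,2] S   <
      [0,1] "saw" : N
      [1,2] "that" : S\N
    [2,3] "liked" : (S/PP)\S
  [3,8] S\(S/PP)   >
    [3,4] "plan" : (S\(S/PP))/N
    [4,8] N   <
      [4,7] PP   <
        [4,5] "heard" : S
        [5,7] PP\S   <
          [5,6] "in" : PP
          [6,7] "the" : (PP\S)\PP
      [7,8] "slowly" : N\PP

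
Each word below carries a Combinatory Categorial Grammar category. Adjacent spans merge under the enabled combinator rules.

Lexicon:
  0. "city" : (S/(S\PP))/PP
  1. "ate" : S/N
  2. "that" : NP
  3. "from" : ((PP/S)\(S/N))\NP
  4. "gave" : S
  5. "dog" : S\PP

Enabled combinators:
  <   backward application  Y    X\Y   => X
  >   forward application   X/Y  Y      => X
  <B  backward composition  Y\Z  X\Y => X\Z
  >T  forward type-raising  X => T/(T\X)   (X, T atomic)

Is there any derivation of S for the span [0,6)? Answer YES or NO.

YES

[0,6] S   >
  [0,5] S/(S\PP)   >
    [0,1] "city" : (S/(S\PP))/PP
    [1,5] PP   >
      [1,4] PP/S   <
        [1,2] "ate" : S/N
        [2,4] (PP/S)\(S/N)   <
          [2,3] "that" : NP
          [3,4] "from" : ((PP/S)\(S/N))\NP
      [4,5] "gave" : S
  [5,6] "dog" : S\PP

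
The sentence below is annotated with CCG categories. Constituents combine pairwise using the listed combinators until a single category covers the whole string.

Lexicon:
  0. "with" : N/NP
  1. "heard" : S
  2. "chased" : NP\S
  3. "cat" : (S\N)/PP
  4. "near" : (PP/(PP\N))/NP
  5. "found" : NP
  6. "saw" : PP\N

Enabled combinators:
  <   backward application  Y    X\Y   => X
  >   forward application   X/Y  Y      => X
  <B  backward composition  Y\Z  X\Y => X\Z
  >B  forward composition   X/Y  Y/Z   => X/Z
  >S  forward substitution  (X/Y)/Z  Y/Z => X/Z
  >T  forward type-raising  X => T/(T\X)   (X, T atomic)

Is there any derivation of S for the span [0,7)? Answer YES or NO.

[0,7] S   <
  [0,3] N   >
    [0,1] "with" : N/NP
    [1,3] NP   <
      [1,2] "heard" : S
      [2,3] "chased" : NP\S
  [3,7] S\N   >
    [3,4] "cat" : (S\N)/PP
    [4,7] PP   >
      [4,6] PP/(PP\N)   >
        [4,5] "near" : (PP/(PP\N))/NP
        [5,6] "found" : NP
      [6,7] "saw" : PP\N

YES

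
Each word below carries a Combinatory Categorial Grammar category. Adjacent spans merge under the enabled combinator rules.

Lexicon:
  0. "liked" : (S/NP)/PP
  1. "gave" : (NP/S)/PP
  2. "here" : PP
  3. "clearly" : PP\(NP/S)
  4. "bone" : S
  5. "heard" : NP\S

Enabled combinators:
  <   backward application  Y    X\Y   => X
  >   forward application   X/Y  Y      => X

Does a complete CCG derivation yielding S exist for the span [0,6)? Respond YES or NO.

YES

[0,6] S   >
  [0,4] S/NP   >
    [0,1] "liked" : (S/NP)/PP
    [1,4] PP   <
      [1,3] NP/S   >
        [1,2] "gave" : (NP/S)/PP
        [2,3] "here" : PP
      [3,4] "clearly" : PP\(NP/S)
  [4,6] NP   <
    [4,5] "bone" : S
    [5,6] "heard" : NP\S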